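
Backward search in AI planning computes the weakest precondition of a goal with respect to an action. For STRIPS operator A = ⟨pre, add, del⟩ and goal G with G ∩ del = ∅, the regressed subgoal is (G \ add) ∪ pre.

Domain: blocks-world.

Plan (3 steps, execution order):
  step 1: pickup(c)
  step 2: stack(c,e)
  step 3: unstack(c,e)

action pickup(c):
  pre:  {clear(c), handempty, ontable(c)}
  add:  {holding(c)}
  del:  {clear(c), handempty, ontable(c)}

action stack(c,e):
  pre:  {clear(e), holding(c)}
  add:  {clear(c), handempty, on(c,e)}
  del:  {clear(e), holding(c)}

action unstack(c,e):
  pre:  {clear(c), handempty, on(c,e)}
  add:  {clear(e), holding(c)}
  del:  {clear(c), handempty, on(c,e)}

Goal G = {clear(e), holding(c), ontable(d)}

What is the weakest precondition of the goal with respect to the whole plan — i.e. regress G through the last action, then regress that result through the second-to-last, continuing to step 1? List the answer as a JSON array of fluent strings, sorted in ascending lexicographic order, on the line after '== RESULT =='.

Regress step by step:
  through step 3 (unstack(c,e)): drop {clear(e), holding(c)}, keep {ontable(d)}, require {clear(c), handempty, on(c,e)}
    → {clear(c), handempty, on(c,e), ontable(d)}
  through step 2 (stack(c,e)): drop {clear(c), handempty, on(c,e)}, keep {ontable(d)}, require {clear(e), holding(c)}
    → {clear(e), holding(c), ontable(d)}
  through step 1 (pickup(c)): drop {holding(c)}, keep {clear(e), ontable(d)}, require {clear(c), handempty, ontable(c)}
    → {clear(c), clear(e), handempty, ontable(c), ontable(d)}

== RESULT ==
["clear(c)", "clear(e)", "handempty", "ontable(c)", "ontable(d)"]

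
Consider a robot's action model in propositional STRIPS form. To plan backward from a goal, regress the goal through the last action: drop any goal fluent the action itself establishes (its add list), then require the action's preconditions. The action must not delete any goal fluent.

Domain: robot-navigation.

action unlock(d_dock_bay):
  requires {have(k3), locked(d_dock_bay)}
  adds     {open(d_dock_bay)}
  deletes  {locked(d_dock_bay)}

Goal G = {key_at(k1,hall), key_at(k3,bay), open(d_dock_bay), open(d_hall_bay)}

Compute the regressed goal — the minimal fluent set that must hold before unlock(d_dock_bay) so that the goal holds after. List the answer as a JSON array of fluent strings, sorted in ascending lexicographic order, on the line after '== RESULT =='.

Compute (G \ add) ∪ pre:
  G ∩ del = {}  (empty — regression defined)
  G \ add = {key_at(k1,hall), key_at(k3,bay), open(d_dock_bay), open(d_hall_bay)} \ {open(d_dock_bay)} = {key_at(k1,hall), key_at(k3,bay), open(d_hall_bay)}
  ∪ pre   = {key_at(k1,hall), key_at(k3,bay), open(d_hall_bay)} ∪ {have(k3), locked(d_dock_bay)}
          = {have(k3), key_at(k1,hall), key_at(k3,bay), locked(d_dock_bay), open(d_hall_bay)}

== RESULT ==
["have(k3)", "key_at(k1,hall)", "key_at(k3,bay)", "locked(d_dock_bay)", "open(d_hall_bay)"]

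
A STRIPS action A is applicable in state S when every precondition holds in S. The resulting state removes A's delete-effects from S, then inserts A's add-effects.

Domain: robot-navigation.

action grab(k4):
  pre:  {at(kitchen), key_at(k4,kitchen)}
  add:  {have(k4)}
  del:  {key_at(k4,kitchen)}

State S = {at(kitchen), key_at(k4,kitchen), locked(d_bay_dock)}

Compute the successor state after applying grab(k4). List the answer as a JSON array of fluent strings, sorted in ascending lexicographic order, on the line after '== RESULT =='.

Compute (S \ del) ∪ add:
  pre ⊆ S: {at(kitchen), key_at(k4,kitchen)} ⊆ S  — applicable
  S \ del = {at(kitchen), locked(d_bay_dock)}
  ∪ add   = {at(kitchen), have(k4), locked(d_bay_dock)}

== RESULT ==
["at(kitchen)", "have(k4)", "locked(d_bay_dock)"]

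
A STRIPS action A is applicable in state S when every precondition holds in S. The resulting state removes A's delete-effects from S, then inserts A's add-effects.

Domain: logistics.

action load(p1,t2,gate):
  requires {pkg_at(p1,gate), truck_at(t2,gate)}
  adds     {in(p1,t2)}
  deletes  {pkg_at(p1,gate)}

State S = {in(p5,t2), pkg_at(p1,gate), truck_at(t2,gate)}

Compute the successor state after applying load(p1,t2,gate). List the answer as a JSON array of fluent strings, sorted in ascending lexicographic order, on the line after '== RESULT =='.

Compute (S \ del) ∪ add:
  pre ⊆ S: {pkg_at(p1,gate), truck_at(t2,gate)} ⊆ S  — applicable
  S \ del = {in(p5,t2), truck_at(t2,gate)}
  ∪ add   = {in(p1,t2), in(p5,t2), truck_at(t2,gate)}

== RESULT ==
["in(p1,t2)", "in(p5,t2)", "truck_at(t2,gate)"]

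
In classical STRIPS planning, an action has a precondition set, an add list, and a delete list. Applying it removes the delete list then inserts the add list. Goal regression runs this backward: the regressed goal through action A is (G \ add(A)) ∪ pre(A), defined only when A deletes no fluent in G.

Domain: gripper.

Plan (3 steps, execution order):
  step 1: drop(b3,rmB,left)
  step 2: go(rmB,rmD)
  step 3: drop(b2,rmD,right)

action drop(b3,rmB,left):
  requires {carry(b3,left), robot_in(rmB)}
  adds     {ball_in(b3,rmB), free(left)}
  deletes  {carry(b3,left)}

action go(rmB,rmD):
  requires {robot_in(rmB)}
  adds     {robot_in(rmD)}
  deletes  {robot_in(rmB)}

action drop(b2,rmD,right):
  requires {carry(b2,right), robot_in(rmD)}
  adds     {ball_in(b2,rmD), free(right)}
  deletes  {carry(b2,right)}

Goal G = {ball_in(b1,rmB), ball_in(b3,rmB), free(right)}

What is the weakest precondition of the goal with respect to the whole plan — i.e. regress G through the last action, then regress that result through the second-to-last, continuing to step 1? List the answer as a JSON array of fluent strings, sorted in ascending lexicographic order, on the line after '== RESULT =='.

Regress step by step:
  through step 3 (drop(b2,rmD,right)): drop {free(right)}, keep {ball_in(b1,rmB), ball_in(b3,rmB)}, require {carry(b2,right), robot_in(rmD)}
    → {ball_in(b1,rmB), ball_in(b3,rmB), carry(b2,right), robot_in(rmD)}
  through step 2 (go(rmB,rmD)): drop {robot_in(rmD)}, keep {ball_in(b1,rmB), ball_in(b3,rmB), carry(b2,right)}, require {robot_in(rmB)}
    → {ball_in(b1,rmB), ball_in(b3,rmB), carry(b2,right), robot_in(rmB)}
  through step 1 (drop(b3,rmB,left)): drop {ball_in(b3,rmB)}, keep {ball_in(b1,rmB), carry(b2,right), robot_in(rmB)}, require {carry(b3,left), robot_in(rmB)}
    → {ball_in(b1,rmB), carry(b2,right), carry(b3,left), robot_in(rmB)}

== RESULT ==
["ball_in(b1,rmB)", "carry(b2,right)", "carry(b3,left)", "robot_in(rmB)"]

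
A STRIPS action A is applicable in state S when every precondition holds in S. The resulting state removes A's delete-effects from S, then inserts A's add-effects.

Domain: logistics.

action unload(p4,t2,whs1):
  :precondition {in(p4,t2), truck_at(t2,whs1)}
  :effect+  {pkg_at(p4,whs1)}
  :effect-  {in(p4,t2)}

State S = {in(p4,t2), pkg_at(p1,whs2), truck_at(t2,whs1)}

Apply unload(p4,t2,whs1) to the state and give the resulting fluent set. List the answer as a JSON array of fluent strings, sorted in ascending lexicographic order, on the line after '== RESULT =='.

Compute (S \ del) ∪ add:
  pre ⊆ S: {in(p4,t2), truck_at(t2,whs1)} ⊆ S  — applicable
  S \ del = {pkg_at(p1,whs2), truck_at(t2,whs1)}
  ∪ add   = {pkg_at(p1,whs2), pkg_at(p4,whs1), truck_at(t2,whs1)}

== RESULT ==
["pkg_at(p1,whs2)", "pkg_at(p4,whs1)", "truck_at(t2,whs1)"]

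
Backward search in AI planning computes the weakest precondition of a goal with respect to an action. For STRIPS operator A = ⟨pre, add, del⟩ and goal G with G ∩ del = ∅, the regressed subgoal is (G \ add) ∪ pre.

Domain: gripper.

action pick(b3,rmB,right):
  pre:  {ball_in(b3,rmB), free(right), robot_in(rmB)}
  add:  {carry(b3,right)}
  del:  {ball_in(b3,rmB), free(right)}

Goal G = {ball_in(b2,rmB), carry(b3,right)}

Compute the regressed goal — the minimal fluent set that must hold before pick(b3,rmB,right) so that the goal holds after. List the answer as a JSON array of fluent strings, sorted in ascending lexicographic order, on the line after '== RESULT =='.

Regress:
  G ∩ del = {}  (empty — regression defined)
  G \ add = {ball_in(b2,rmB), carry(b3,right)} \ {carry(b3,right)} = {ball_in(b2,rmB)}
  ∪ pre   = {ball_in(b2,rmB)} ∪ {ball_in(b3,rmB), free(right), robot_in(rmB)}
          = {ball_in(b2,rmB), ball_in(b3,rmB), free(right), robot_in(rmB)}

== RESULT ==
["ball_in(b2,rmB)", "ball_in(b3,rmB)", "free(right)", "robot_in(rmB)"]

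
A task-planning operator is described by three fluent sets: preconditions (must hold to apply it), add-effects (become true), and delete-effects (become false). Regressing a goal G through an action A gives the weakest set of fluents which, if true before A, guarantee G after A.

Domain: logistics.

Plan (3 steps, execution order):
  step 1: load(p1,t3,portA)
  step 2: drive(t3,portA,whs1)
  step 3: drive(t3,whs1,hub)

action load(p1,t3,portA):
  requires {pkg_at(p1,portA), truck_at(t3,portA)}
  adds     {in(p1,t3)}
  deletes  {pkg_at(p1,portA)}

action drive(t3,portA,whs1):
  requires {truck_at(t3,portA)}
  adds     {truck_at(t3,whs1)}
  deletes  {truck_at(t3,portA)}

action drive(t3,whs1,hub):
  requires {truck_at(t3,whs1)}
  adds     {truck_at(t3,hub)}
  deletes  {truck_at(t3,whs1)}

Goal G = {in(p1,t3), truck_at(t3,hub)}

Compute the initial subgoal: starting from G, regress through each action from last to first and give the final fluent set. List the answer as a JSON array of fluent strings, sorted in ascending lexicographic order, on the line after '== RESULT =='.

Work backward from the goal:
  through step 3 (drive(t3,whs1,hub)): drop {truck_at(t3,hub)}, keep {in(p1,t3)}, require {truck_at(t3,whs1)}
    → {in(p1,t3), truck_at(t3,whs1)}
  through step 2 (drive(t3,portA,whs1)): drop {truck_at(t3,whs1)}, keep {in(p1,t3)}, require {truck_at(t3,portA)}
    → {in(p1,t3), truck_at(t3,portA)}
  through step 1 (load(p1,t3,portA)): drop {in(p1,t3)}, keep {truck_at(t3,portA)}, require {pkg_at(p1,portA), truck_at(t3,portA)}
    → {pkg_at(p1,portA), truck_at(t3,portA)}

== RESULT ==
["pkg_at(p1,portA)", "truck_at(t3,portA)"]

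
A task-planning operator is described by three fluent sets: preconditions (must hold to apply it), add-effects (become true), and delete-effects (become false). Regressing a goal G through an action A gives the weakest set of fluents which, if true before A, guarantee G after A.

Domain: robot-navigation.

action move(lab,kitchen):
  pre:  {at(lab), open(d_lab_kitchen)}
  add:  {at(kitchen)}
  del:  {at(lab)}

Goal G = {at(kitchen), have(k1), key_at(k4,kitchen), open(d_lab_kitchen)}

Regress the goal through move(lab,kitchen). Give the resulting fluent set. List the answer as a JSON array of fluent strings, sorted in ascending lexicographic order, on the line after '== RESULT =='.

Compute (G \ add) ∪ pre:
  G ∩ del = {}  (empty — regression defined)
  G \ add = {at(kitchen), have(k1), key_at(k4,kitchen), open(d_lab_kitchen)} \ {at(kitchen)} = {have(k1), key_at(k4,kitchen), open(d_lab_kitchen)}
  ∪ pre   = {have(k1), key_at(k4,kitchen), open(d_lab_kitchen)} ∪ {at(lab), open(d_lab_kitchen)}
          = {at(lab), have(k1), key_at(k4,kitchen), open(d_lab_kitchen)}

== RESULT ==
["at(lab)", "have(k1)", "key_at(k4,kitchen)", "open(d_lab_kitchen)"]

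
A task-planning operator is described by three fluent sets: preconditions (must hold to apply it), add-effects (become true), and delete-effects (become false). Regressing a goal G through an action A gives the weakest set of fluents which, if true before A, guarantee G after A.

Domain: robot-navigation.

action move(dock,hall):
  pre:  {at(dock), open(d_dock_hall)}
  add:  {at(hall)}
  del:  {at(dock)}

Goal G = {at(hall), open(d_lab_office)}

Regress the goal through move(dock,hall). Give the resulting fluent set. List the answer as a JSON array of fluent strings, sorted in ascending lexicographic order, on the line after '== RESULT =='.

Regress:
  G ∩ del = {}  (empty — regression defined)
  G \ add = {at(hall), open(d_lab_office)} \ {at(hall)} = {open(d_lab_office)}
  ∪ pre   = {open(d_lab_office)} ∪ {at(dock), open(d_dock_hall)}
          = {at(dock), open(d_dock_hall), open(d_lab_office)}

== RESULT ==
["at(dock)", "open(d_dock_hall)", "open(d_lab_office)"]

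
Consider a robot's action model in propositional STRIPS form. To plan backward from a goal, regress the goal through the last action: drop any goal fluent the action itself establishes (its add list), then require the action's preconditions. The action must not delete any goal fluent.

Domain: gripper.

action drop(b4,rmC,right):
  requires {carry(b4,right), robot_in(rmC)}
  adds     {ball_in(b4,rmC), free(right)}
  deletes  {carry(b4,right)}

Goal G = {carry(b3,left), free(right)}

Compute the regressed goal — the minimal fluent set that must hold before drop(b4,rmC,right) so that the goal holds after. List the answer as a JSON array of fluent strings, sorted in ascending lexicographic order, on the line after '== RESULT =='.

Regress:
  G ∩ del = {}  (empty — regression defined)
  G \ add = {carry(b3,left), free(right)} \ {ball_in(b4,rmC), free(right)} = {carry(b3,left)}
  ∪ pre   = {carry(b3,left)} ∪ {carry(b4,right), robot_in(rmC)}
          = {carry(b3,left), carry(b4,right), robot_in(rmC)}

== RESULT ==
["carry(b3,left)", "carry(b4,right)", "robot_in(rmC)"]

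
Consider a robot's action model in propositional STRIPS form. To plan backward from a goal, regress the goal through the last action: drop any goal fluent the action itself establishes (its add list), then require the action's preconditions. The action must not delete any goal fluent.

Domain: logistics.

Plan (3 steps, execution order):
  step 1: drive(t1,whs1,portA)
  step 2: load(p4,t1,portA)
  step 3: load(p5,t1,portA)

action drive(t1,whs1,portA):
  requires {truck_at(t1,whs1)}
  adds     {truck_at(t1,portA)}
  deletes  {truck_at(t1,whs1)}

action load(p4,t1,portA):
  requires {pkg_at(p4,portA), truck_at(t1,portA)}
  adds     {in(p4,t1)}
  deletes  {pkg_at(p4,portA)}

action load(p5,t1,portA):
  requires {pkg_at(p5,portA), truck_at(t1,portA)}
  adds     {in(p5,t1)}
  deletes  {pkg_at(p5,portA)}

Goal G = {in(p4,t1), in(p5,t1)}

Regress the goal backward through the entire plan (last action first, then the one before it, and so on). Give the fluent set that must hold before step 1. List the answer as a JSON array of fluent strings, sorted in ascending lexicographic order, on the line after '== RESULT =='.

Regress step by step:
  through step 3 (load(p5,t1,portA)): drop {in(p5,t1)}, keep {in(p4,t1)}, require {pkg_at(p5,portA), truck_at(t1,portA)}
    → {in(p4,t1), pkg_at(p5,portA), truck_at(t1,portA)}
  through step 2 (load(p4,t1,portA)): drop {in(p4,t1)}, keep {pkg_at(p5,portA), truck_at(t1,portA)}, require {pkg_at(p4,portA), truck_at(t1,portA)}
    → {pkg_at(p4,portA), pkg_at(p5,portA), truck_at(t1,portA)}
  through step 1 (drive(t1,whs1,portA)): drop {truck_at(t1,portA)}, keep {pkg_at(p4,portA), pkg_at(p5,portA)}, require {truck_at(t1,whs1)}
    → {pkg_at(p4,portA), pkg_at(p5,portA), truck_at(t1,whs1)}

== RESULT ==
["pkg_at(p4,portA)", "pkg_at(p5,portA)", "truck_at(t1,whs1)"]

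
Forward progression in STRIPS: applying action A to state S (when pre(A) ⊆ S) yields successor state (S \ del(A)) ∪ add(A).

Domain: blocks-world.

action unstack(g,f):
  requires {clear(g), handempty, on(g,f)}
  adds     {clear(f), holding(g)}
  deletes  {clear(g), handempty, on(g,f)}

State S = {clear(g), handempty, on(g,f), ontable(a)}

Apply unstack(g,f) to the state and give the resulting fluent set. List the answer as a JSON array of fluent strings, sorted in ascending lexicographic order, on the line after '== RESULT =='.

Progress:
  pre ⊆ S: {clear(g), handempty, on(g,f)} ⊆ S  — applicable
  S \ del = {ontable(a)}
  ∪ add   = {clear(f), holding(g), ontable(a)}

== RESULT ==
["clear(f)", "holding(g)", "ontable(a)"]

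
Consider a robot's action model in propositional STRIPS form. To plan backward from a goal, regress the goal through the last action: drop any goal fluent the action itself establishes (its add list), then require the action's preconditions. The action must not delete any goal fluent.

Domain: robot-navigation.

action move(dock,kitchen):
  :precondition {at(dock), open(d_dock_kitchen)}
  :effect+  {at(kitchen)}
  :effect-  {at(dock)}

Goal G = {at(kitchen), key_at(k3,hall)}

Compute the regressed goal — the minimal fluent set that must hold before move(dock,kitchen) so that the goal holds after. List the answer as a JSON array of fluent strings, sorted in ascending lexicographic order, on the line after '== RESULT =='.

Regress:
  G ∩ del = {}  (empty — regression defined)
  G \ add = {at(kitchen), key_at(k3,hall)} \ {at(kitchen)} = {key_at(k3,hall)}
  ∪ pre   = {key_at(k3,hall)} ∪ {at(dock), open(d_dock_kitchen)}
          = {at(dock), key_at(k3,hall), open(d_dock_kitchen)}

== RESULT ==
["at(dock)", "key_at(k3,hall)", "open(d_dock_kitchen)"]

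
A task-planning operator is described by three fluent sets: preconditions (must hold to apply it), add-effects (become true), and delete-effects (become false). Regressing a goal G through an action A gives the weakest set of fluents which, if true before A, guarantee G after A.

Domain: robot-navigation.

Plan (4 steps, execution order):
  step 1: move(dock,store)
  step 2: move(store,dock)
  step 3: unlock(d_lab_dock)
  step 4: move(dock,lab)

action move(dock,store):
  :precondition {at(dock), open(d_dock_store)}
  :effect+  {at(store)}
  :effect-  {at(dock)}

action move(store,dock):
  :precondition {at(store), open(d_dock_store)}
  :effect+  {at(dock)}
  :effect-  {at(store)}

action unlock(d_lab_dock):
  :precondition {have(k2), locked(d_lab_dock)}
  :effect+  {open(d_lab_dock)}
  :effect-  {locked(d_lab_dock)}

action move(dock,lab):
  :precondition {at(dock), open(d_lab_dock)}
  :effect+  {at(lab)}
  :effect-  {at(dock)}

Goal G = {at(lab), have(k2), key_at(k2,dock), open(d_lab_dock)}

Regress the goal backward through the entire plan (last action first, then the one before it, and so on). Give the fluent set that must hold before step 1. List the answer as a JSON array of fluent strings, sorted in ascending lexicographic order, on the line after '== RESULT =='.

Regress step by step:
  through step 4 (move(dock,lab)): drop {at(lab)}, keep {have(k2), key_at(k2,dock), open(d_lab_dock)}, require {at(dock), open(d_lab_dock)}
    → {at(dock), have(k2), key_at(k2,dock), open(d_lab_dock)}
  through step 3 (unlock(d_lab_dock)): drop {open(d_lab_dock)}, keep {at(dock), have(k2), key_at(k2,dock)}, require {have(k2), locked(d_lab_dock)}
    → {at(dock), have(k2), key_at(k2,dock), locked(d_lab_dock)}
  through step 2 (move(store,dock)): drop {at(dock)}, keep {have(k2), key_at(k2,dock), locked(d_lab_dock)}, require {at(store), open(d_dock_store)}
    → {at(store), have(k2), key_at(k2,dock), locked(d_lab_dock), open(d_dock_store)}
  through step 1 (move(dock,store)): drop {at(store)}, keep {have(k2), key_at(k2,dock), locked(d_lab_dock), open(d_dock_store)}, require {at(dock), open(d_dock_store)}
    → {at(dock), have(k2), key_at(k2,dock), locked(d_lab_dock), open(d_dock_store)}

== RESULT ==
["at(dock)", "have(k2)", "key_at(k2,dock)", "locked(d_lab_dock)", "open(d_dock_store)"]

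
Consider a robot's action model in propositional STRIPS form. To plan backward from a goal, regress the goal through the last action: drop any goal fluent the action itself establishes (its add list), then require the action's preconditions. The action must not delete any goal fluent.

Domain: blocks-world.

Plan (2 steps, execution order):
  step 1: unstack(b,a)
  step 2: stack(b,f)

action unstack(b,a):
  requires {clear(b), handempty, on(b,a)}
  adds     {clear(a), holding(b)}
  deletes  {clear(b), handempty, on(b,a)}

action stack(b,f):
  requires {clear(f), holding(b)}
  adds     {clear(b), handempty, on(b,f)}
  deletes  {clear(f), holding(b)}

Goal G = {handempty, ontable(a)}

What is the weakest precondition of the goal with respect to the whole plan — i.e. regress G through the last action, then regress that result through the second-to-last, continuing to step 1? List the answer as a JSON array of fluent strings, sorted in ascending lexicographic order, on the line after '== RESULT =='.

Regress step by step:
  through step 2 (stack(b,f)): drop {handempty}, keep {ontable(a)}, require {clear(f), holding(b)}
    → {clear(f), holding(b), ontable(a)}
  through step 1 (unstack(b,a)): drop {holding(b)}, keep {clear(f), ontable(a)}, require {clear(b), handempty, on(b,a)}
    → {clear(b), clear(f), handempty, on(b,a), ontable(a)}

== RESULT ==
["clear(b)", "clear(f)", "handempty", "on(b,a)", "ontable(a)"]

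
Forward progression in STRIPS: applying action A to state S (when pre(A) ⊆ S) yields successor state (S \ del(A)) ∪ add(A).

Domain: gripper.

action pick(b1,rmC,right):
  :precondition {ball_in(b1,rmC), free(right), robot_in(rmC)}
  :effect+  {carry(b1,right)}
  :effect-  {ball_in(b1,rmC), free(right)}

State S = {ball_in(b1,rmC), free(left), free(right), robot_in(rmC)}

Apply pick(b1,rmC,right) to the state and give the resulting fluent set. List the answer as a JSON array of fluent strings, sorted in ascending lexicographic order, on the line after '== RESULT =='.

Compute (S \ del) ∪ add:
  pre ⊆ S: {ball_in(b1,rmC), free(right), robot_in(rmC)} ⊆ S  — applicable
  S \ del = {free(left), robot_in(rmC)}
  ∪ add   = {carry(b1,right), free(left), robot_in(rmC)}

== RESULT ==
["carry(b1,right)", "free(left)", "robot_in(rmC)"]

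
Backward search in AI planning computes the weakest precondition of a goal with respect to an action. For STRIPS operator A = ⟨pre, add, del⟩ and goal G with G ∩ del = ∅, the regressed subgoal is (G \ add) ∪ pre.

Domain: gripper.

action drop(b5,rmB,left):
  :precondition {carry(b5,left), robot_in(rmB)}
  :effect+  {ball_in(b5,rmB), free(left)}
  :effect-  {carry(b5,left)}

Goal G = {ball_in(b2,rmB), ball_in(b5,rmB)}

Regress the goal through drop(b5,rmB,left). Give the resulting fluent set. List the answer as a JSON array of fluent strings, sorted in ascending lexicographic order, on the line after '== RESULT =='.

Regress:
  G ∩ del = {}  (empty — regression defined)
  G \ add = {ball_in(b2,rmB), ball_in(b5,rmB)} \ {ball_in(b5,rmB), free(left)} = {ball_in(b2,rmB)}
  ∪ pre   = {ball_in(b2,rmB)} ∪ {carry(b5,left), robot_in(rmB)}
          = {ball_in(b2,rmB), carry(b5,left), robot_in(rmB)}

== RESULT ==
["ball_in(b2,rmB)", "carry(b5,left)", "robot_in(rmB)"]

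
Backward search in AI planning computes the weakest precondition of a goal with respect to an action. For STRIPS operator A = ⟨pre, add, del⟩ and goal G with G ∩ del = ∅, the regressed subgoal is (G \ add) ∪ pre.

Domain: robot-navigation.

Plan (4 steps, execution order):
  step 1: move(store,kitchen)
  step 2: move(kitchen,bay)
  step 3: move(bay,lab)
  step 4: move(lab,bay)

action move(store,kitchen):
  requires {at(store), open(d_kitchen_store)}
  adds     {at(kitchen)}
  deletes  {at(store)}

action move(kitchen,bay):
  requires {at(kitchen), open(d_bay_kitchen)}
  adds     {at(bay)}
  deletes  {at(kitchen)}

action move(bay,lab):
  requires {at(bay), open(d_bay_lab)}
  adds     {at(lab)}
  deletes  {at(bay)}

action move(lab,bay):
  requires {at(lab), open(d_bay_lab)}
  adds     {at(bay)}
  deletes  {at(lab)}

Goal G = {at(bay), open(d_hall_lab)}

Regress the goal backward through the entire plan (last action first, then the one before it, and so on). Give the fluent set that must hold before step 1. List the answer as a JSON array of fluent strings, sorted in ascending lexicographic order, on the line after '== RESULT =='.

Regress step by step:
  through step 4 (move(lab,bay)): drop {at(bay)}, keep {open(d_hall_lab)}, require {at(lab), open(d_bay_lab)}
    → {at(lab), open(d_bay_lab), open(d_hall_lab)}
  through step 3 (move(bay,lab)): drop {at(lab)}, keep {open(d_bay_lab), open(d_hall_lab)}, require {at(bay), open(d_bay_lab)}
    → {at(bay), open(d_bay_lab), open(d_hall_lab)}
  through step 2 (move(kitchen,bay)): drop {at(bay)}, keep {open(d_bay_lab), open(d_hall_lab)}, require {at(kitchen), open(d_bay_kitchen)}
    → {at(kitchen), open(d_bay_kitchen), open(d_bay_lab), open(d_hall_lab)}
  through step 1 (move(store,kitchen)): drop {at(kitchen)}, keep {open(d_bay_kitchen), open(d_bay_lab), open(d_hall_lab)}, require {at(store), open(d_kitchen_store)}
    → {at(store), open(d_bay_kitchen), open(d_bay_lab), open(d_hall_lab), open(d_kitchen_store)}

== RESULT ==
["at(store)", "open(d_bay_kitchen)", "open(d_bay_lab)", "open(d_hall_lab)", "open(d_kitchen_store)"]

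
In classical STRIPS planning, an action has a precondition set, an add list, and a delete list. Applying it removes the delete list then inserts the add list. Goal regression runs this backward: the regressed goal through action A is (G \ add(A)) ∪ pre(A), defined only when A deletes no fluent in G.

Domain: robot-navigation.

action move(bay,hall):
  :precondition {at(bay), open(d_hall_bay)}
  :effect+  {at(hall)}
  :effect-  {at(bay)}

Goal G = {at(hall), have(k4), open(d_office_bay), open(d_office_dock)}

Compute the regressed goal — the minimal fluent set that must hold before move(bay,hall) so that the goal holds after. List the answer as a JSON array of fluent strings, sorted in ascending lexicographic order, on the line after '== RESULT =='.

Compute (G \ add) ∪ pre:
  G ∩ del = {}  (empty — regression defined)
  G \ add = {at(hall), have(k4), open(d_office_bay), open(d_office_dock)} \ {at(hall)} = {have(k4), open(d_office_bay), open(d_office_dock)}
  ∪ pre   = {have(k4), open(d_office_bay), open(d_office_dock)} ∪ {at(bay), open(d_hall_bay)}
          = {at(bay), have(k4), open(d_hall_bay), open(d_office_bay), open(d_office_dock)}

== RESULT ==
["at(bay)", "have(k4)", "open(d_hall_bay)", "open(d_office_bay)", "open(d_office_dock)"]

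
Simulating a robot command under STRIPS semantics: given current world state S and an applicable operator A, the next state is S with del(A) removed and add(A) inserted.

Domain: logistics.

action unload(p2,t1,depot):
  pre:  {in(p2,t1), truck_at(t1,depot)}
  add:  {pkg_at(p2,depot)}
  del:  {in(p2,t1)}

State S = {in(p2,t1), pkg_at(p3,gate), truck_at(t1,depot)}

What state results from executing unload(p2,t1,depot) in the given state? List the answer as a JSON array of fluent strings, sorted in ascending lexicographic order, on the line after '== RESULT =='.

Compute (S \ del) ∪ add:
  pre ⊆ S: {in(p2,t1), truck_at(t1,depot)} ⊆ S  — applicable
  S \ del = {pkg_at(p3,gate), truck_at(t1,depot)}
  ∪ add   = {pkg_at(p2,depot), pkg_at(p3,gate), truck_at(t1,depot)}

== RESULT ==
["pkg_at(p2,depot)", "pkg_at(p3,gate)", "truck_at(t1,depot)"]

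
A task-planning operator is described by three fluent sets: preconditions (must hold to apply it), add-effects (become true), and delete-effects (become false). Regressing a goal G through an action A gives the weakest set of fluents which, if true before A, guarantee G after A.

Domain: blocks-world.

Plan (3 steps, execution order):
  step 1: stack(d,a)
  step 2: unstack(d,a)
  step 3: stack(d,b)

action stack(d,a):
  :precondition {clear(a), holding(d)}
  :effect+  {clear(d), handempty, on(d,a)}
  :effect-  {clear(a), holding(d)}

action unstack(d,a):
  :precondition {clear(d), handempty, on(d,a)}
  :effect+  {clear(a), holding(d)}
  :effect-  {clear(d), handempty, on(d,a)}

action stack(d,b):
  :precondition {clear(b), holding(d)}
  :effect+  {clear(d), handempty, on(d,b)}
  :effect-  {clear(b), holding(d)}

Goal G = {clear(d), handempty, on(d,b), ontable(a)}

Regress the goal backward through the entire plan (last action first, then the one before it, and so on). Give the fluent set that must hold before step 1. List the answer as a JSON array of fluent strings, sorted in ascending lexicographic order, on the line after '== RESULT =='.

Work backward from the goal:
  through step 3 (stack(d,b)): drop {clear(d), handempty, on(d,b)}, keep {ontable(a)}, require {clear(b), holding(d)}
    → {clear(b), holding(d), ontable(a)}
  through step 2 (unstack(d,a)): drop {holding(d)}, keep {clear(b), ontable(a)}, require {clear(d), handempty, on(d,a)}
    → {clear(b), clear(d), handempty, on(d,a), ontable(a)}
  through step 1 (stack(d,a)): drop {clear(d), handempty, on(d,a)}, keep {clear(b), ontable(a)}, require {clear(a), holding(d)}
    → {clear(a), clear(b), holding(d), ontable(a)}

== RESULT ==
["clear(a)", "clear(b)", "holding(d)", "ontable(a)"]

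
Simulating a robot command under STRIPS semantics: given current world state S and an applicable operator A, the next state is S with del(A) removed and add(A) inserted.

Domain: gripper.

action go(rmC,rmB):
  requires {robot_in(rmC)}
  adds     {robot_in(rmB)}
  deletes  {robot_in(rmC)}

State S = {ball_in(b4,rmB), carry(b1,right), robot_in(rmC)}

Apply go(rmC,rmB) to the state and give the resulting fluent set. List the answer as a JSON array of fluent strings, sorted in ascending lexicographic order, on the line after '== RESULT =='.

Progress:
  pre ⊆ S: {robot_in(rmC)} ⊆ S  — applicable
  S \ del = {ball_in(b4,rmB), carry(b1,right)}
  ∪ add   = {ball_in(b4,rmB), carry(b1,right), robot_in(rmB)}

== RESULT ==
["ball_in(b4,rmB)", "carry(b1,right)", "robot_in(rmB)"]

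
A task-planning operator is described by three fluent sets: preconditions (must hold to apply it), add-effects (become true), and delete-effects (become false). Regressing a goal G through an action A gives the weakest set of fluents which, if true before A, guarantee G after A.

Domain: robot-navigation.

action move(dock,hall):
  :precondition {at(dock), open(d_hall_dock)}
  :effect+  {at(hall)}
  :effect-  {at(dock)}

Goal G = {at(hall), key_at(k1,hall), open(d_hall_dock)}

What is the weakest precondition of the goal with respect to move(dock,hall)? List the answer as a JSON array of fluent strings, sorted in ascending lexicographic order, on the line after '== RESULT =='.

Regress:
  G ∩ del = {}  (empty — regression defined)
  G \ add = {at(hall), key_at(k1,hall), open(d_hall_dock)} \ {at(hall)} = {key_at(k1,hall), open(d_hall_dock)}
  ∪ pre   = {key_at(k1,hall), open(d_hall_dock)} ∪ {at(dock), open(d_hall_dock)}
          = {at(dock), key_at(k1,hall), open(d_hall_dock)}

== RESULT ==
["at(dock)", "key_at(k1,hall)", "open(d_hall_dock)"]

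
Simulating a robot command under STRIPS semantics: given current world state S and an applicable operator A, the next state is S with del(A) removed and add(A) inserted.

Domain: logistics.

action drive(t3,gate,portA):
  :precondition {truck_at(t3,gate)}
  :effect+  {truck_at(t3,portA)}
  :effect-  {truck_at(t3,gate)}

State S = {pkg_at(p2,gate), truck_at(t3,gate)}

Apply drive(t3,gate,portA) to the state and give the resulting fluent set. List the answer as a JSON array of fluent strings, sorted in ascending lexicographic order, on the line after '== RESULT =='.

Compute (S \ del) ∪ add:
  pre ⊆ S: {truck_at(t3,gate)} ⊆ S  — applicable
  S \ del = {pkg_at(p2,gate)}
  ∪ add   = {pkg_at(p2,gate), truck_at(t3,portA)}

== RESULT ==
["pkg_at(p2,gate)", "truck_at(t3,portA)"]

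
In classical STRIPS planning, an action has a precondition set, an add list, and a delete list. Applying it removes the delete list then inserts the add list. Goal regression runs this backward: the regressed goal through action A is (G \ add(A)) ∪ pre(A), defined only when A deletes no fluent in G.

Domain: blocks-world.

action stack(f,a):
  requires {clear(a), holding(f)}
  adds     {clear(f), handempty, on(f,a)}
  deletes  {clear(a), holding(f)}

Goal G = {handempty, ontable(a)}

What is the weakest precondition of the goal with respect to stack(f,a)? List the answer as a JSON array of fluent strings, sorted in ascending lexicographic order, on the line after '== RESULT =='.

Compute (G \ add) ∪ pre:
  G ∩ del = {}  (empty — regression defined)
  G \ add = {handempty, ontable(a)} \ {clear(f), handempty, on(f,a)} = {ontable(a)}
  ∪ pre   = {ontable(a)} ∪ {clear(a), holding(f)}
          = {clear(a), holding(f), ontable(a)}

== RESULT ==
["clear(a)", "holding(f)", "ontable(a)"]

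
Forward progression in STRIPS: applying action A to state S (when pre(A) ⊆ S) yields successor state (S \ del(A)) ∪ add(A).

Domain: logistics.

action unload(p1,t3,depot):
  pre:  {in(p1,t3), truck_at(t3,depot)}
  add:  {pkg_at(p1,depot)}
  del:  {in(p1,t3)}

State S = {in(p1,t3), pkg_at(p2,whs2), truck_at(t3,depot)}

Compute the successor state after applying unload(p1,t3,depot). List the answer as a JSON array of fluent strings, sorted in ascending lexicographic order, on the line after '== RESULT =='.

Compute (S \ del) ∪ add:
  pre ⊆ S: {in(p1,t3), truck_at(t3,depot)} ⊆ S  — applicable
  S \ del = {pkg_at(p2,whs2), truck_at(t3,depot)}
  ∪ add   = {pkg_at(p1,depot), pkg_at(p2,whs2), truck_at(t3,depot)}

== RESULT ==
["pkg_at(p1,depot)", "pkg_at(p2,whs2)", "truck_at(t3,depot)"]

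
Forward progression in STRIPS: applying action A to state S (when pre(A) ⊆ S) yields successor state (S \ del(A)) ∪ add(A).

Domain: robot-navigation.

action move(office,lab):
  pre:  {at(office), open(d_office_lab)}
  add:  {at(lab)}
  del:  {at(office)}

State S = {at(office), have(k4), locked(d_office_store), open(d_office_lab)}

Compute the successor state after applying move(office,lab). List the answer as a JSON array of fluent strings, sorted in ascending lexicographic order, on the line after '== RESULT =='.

Progress:
  pre ⊆ S: {at(office), open(d_office_lab)} ⊆ S  — applicable
  S \ del = {have(k4), locked(d_office_store), open(d_office_lab)}
  ∪ add   = {at(lab), have(k4), locked(d_office_store), open(d_office_lab)}

== RESULT ==
["at(lab)", "have(k4)", "locked(d_office_store)", "open(d_office_lab)"]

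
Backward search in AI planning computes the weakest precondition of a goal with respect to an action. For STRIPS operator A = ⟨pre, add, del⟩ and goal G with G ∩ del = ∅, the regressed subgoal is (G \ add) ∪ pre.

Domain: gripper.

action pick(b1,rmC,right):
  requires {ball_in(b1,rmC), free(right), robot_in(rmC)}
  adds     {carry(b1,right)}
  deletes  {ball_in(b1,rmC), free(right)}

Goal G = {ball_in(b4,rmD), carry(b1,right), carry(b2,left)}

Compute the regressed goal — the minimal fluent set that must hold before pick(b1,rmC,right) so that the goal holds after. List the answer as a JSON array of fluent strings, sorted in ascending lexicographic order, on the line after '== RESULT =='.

Compute (G \ add) ∪ pre:
  G ∩ del = {}  (empty — regression defined)
  G \ add = {ball_in(b4,rmD), carry(b1,right), carry(b2,left)} \ {carry(b1,right)} = {ball_in(b4,rmD), carry(b2,left)}
  ∪ pre   = {ball_in(b4,rmD), carry(b2,left)} ∪ {ball_in(b1,rmC), free(right), robot_in(rmC)}
          = {ball_in(b1,rmC), ball_in(b4,rmD), carry(b2,left), free(right), robot_in(rmC)}

== RESULT ==
["ball_in(b1,rmC)", "ball_in(b4,rmD)", "carry(b2,left)", "free(right)", "robot_in(rmC)"]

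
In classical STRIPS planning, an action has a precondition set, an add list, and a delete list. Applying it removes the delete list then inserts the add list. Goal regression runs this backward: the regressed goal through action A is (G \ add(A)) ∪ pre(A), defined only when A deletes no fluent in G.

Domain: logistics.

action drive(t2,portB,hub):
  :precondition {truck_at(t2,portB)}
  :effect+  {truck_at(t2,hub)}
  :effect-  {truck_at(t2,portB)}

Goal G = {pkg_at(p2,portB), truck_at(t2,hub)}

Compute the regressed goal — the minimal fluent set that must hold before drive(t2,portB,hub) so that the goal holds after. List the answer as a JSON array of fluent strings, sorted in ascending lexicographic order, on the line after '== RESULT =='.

Compute (G \ add) ∪ pre:
  G ∩ del = {}  (empty — regression defined)
  G \ add = {pkg_at(p2,portB), truck_at(t2,hub)} \ {truck_at(t2,hub)} = {pkg_at(p2,portB)}
  ∪ pre   = {pkg_at(p2,portB)} ∪ {truck_at(t2,portB)}
          = {pkg_at(p2,portB), truck_at(t2,portB)}

== RESULT ==
["pkg_at(p2,portB)", "truck_at(t2,portB)"]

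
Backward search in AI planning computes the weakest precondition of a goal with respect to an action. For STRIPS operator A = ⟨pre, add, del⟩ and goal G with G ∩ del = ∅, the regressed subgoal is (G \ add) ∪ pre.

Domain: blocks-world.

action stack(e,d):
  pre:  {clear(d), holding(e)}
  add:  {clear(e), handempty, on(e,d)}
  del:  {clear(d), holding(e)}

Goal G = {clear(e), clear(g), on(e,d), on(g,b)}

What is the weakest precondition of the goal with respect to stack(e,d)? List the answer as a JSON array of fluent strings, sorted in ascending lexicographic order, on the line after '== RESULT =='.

Regress:
  G ∩ del = {}  (empty — regression defined)
  G \ add = {clear(e), clear(g), on(e,d), on(g,b)} \ {clear(e), handempty, on(e,d)} = {clear(g), on(g,b)}
  ∪ pre   = {clear(g), on(g,b)} ∪ {clear(d), holding(e)}
          = {clear(d), clear(g), holding(e), on(g,b)}

== RESULT ==
["clear(d)", "clear(g)", "holding(e)", "on(g,b)"]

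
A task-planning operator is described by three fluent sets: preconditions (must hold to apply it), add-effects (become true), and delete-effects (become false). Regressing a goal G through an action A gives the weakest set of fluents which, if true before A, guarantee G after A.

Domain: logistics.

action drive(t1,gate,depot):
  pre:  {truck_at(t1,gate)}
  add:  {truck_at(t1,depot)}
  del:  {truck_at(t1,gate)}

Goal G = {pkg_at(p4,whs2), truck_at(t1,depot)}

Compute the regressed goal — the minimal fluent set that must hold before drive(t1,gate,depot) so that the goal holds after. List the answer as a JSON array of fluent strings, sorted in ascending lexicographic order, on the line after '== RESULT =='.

Regress:
  G ∩ del = {}  (empty — regression defined)
  G \ add = {pkg_at(p4,whs2), truck_at(t1,depot)} \ {truck_at(t1,depot)} = {pkg_at(p4,whs2)}
  ∪ pre   = {pkg_at(p4,whs2)} ∪ {truck_at(t1,gate)}
          = {pkg_at(p4,whs2), truck_at(t1,gate)}

== RESULT ==
["pkg_at(p4,whs2)", "truck_at(t1,gate)"]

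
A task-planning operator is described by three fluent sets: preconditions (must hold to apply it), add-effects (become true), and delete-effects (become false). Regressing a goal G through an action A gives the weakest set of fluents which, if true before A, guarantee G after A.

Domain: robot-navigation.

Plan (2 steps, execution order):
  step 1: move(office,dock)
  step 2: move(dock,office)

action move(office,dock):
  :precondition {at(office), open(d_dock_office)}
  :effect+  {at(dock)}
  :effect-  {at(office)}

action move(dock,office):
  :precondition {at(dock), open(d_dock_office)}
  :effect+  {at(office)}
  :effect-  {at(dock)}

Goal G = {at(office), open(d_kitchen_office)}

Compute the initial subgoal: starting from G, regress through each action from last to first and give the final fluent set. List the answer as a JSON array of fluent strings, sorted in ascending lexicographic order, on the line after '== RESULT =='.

Work backward from the goal:
  through step 2 (move(dock,office)): drop {at(office)}, keep {open(d_kitchen_office)}, require {at(dock), open(d_dock_office)}
    → {at(dock), open(d_dock_office), open(d_kitchen_office)}
  through step 1 (move(office,dock)): drop {at(dock)}, keep {open(d_dock_office), open(d_kitchen_office)}, require {at(office), open(d_dock_office)}
    → {at(office), open(d_dock_office), open(d_kitchen_office)}

== RESULT ==
["at(office)", "open(d_dock_office)", "open(d_kitchen_office)"]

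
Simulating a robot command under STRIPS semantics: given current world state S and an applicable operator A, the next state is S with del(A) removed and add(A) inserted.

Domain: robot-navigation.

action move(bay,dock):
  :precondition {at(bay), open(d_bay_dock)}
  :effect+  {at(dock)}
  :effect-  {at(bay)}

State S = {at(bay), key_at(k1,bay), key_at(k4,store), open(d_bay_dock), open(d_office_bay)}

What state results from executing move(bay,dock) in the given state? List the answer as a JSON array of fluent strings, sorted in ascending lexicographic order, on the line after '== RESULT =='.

Progress:
  pre ⊆ S: {at(bay), open(d_bay_dock)} ⊆ S  — applicable
  S \ del = {key_at(k1,bay), key_at(k4,store), open(d_bay_dock), open(d_office_bay)}
  ∪ add   = {at(dock), key_at(k1,bay), key_at(k4,store), open(d_bay_dock), open(d_office_bay)}

== RESULT ==
["at(dock)", "key_at(k1,bay)", "key_at(k4,store)", "open(d_bay_dock)", "open(d_office_bay)"]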